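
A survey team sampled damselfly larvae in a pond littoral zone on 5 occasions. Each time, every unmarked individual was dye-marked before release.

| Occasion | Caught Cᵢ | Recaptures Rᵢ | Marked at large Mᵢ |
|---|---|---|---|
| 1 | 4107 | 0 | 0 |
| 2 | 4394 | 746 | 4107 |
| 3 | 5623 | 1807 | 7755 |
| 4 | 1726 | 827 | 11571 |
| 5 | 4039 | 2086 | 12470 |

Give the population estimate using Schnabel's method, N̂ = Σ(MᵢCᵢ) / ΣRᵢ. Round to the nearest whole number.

Σ MᵢCᵢ = 0·4107 + 4107·4394 + 7755·5623 + 11571·1726 + 12470·4039 = 0 + 18046158 + 43606365 + 19971546 + 50366330 = 131990399
Σ Rᵢ = 0 + 746 + 1807 + 827 + 2086 = 5466
N̂ = 131990399 / 5466 ≈ 24147.5 → 24148

N ≈ 24,148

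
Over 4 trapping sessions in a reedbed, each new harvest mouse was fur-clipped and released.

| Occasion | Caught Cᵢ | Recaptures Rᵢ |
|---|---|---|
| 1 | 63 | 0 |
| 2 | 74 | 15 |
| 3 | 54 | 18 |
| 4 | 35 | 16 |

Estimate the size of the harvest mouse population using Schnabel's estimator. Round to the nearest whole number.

Marked at large before each occasion: Mᵢ = Σⱼ<ᵢ (Cⱼ − Rⱼ) → M1=0, M2=63, M3=122, M4=158
Σ MᵢCᵢ = 0·63 + 63·74 + 122·54 + 158·35 = 0 + 4662 + 6588 + 5530 = 16780
Σ Rᵢ = 0 + 15 + 18 + 16 = 49
N̂ = 16780 / 49 ≈ 342.4 → 342

N ≈ 342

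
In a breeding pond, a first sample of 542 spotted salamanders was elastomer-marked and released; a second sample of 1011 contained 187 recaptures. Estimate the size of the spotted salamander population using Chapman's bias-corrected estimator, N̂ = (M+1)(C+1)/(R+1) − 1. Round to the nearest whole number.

N̂ = (542+1)(1011+1)/(187+1) − 1 = 543·1012/188 − 1
= 549516/188 − 1 ≈ 2923.0 − 1 ≈ 2922.0 → 2922

N ≈ 2922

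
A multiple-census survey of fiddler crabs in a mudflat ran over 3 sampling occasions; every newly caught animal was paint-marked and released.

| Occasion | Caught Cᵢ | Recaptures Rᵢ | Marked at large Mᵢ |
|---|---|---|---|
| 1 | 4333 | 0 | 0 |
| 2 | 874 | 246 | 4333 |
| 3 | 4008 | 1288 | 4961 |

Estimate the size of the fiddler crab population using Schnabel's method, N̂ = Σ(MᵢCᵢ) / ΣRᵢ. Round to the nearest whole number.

N ≈ 15,431

Σ MᵢCᵢ = 0·4333 + 4333·874 + 4961·4008 = 0 + 3787042 + 19883688 = 23670730
Σ Rᵢ = 0 + 246 + 1288 = 1534
N̂ = 23670730 / 1534 ≈ 15430.7 → 15431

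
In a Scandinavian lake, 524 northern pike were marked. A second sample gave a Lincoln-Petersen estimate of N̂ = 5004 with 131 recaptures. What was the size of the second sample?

From N = M·C/R: C = N·R / M = 5004·131 / 524 = 655524 / 524 = 1251.

C = 1251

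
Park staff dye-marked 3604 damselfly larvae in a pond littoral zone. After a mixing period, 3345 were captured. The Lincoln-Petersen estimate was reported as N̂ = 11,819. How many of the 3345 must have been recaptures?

From N = M·C/R: R = M·C / N = 3604·3345 / 11819 = 12055380 / 11819 = 1020.

R = 1020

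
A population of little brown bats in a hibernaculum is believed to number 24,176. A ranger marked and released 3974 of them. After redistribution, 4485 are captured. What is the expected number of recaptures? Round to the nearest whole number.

The marked fraction of the population is 3974/24176, so in a sample of 4485 expect C·(M/N) marked.
E[R] = 3974 × 4485 / 24176 = 17823390 / 24176 ≈ 737.2 → 737

expected recaptures ≈ 737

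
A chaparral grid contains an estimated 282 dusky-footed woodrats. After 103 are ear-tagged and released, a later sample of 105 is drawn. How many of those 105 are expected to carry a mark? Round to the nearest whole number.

Expected recaptures E[R] = M·C / N.
E[R] = 103 × 105 / 282 = 10815 / 282 ≈ 38.4 → 38

expected recaptures ≈ 38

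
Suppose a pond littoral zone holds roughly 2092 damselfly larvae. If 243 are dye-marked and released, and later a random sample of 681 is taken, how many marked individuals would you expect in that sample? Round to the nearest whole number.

expected recaptures ≈ 79

Expected recaptures E[R] = M·C / N.
E[R] = 243 × 681 / 2092 = 165483 / 2092 ≈ 79.1 → 79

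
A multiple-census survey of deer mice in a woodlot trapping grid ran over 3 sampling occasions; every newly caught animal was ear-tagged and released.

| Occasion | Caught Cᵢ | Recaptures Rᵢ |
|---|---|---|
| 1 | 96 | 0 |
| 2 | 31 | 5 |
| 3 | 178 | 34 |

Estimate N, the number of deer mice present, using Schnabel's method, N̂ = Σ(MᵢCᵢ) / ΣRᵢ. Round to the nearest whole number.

N ≈ 633

Marked at large before each occasion: Mᵢ = Σⱼ<ᵢ (Cⱼ − Rⱼ) → M1=0, M2=96, M3=122
Σ MᵢCᵢ = 0·96 + 96·31 + 122·178 = 0 + 2976 + 21716 = 24692
Σ Rᵢ = 0 + 5 + 34 = 39
N̂ = 24692 / 39 ≈ 633.1 → 633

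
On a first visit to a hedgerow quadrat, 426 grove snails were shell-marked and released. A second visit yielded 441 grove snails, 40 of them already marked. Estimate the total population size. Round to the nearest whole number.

N ≈ 4697

N = (426 × 441) / 40 = 187866 / 40 ≈ 4696.6 → 4697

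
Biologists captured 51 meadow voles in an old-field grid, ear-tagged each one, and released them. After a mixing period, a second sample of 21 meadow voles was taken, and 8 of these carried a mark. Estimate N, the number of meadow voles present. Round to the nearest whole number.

N = (51 × 21) / 8 = 1071 / 8 ≈ 133.9 → 134

N ≈ 134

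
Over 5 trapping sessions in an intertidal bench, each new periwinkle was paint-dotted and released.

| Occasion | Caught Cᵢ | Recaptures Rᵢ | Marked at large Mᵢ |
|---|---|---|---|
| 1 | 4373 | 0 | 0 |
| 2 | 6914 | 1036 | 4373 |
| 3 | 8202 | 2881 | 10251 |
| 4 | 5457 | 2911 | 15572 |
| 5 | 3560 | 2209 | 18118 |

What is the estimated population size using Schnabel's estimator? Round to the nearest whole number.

Σ MᵢCᵢ = 0·4373 + 4373·6914 + 10251·8202 + 15572·5457 + 18118·3560 = 0 + 30234922 + 84078702 + 84976404 + 64500080 = 263790108
Σ Rᵢ = 0 + 1036 + 2881 + 2911 + 2209 = 9037
N̂ = 263790108 / 9037 ≈ 29190.0 → 29190

N ≈ 29,190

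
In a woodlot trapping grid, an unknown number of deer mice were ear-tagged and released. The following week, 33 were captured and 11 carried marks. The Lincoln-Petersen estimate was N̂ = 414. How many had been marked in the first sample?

From N = M·C/R: M = N·R / C = 414·11 / 33 = 4554 / 33 = 138.

M = 138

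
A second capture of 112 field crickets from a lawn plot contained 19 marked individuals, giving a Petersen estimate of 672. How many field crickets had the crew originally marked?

From N = M·C/R: M = N·R / C = 672·19 / 112 = 12768 / 112 = 114.

M = 114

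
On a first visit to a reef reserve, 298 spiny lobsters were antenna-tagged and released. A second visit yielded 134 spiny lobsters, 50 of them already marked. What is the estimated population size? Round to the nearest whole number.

N = (298 × 134) / 50 = 39932 / 50 ≈ 798.6 → 799

N ≈ 799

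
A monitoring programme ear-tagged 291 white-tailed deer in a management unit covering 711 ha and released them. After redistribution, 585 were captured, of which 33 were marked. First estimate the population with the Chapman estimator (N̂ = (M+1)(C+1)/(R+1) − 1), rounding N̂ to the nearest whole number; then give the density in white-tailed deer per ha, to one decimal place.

density ≈ 7.1 white-tailed deer per ha

N̂ = 292·586/34 − 1 = 171112/34 − 1 ≈ 5031.7 → 5032
Density = N̂ / area = 5032 / 711 ≈ 7.08 → 7.1 per ha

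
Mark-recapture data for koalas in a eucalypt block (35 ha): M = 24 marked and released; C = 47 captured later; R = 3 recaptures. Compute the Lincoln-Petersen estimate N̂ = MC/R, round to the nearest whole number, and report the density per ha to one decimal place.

density ≈ 10.7 koalas per ha

N̂ = 24·47/3 = 1128/3 = 376
Density = N̂ / area = 376 / 35 ≈ 10.74 → 10.7 per ha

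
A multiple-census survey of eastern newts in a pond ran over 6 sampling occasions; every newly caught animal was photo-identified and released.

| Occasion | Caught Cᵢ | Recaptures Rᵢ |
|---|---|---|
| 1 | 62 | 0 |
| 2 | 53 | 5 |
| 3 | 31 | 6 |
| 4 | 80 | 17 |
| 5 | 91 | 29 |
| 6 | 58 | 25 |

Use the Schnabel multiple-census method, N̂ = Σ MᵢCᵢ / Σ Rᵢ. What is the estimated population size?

N = 617

Marked at large before each occasion: Mᵢ = Σⱼ<ᵢ (Cⱼ − Rⱼ) → M1=0, M2=62, M3=110, M4=135, M5=198, M6=260
Σ MᵢCᵢ = 0·62 + 62·53 + 110·31 + 135·80 + 198·91 + 260·58 = 0 + 3286 + 3410 + 10800 + 18018 + 15080 = 50594
Σ Rᵢ = 0 + 5 + 6 + 17 + 29 + 25 = 82
N̂ = 50594 / 82 = 617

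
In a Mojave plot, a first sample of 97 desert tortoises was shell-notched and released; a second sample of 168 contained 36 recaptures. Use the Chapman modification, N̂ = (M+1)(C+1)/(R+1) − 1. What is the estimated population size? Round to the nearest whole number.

N̂ = (97+1)(168+1)/(36+1) − 1 = 98·169/37 − 1
= 16562/37 − 1 ≈ 447.6 − 1 ≈ 446.6 → 447

N ≈ 447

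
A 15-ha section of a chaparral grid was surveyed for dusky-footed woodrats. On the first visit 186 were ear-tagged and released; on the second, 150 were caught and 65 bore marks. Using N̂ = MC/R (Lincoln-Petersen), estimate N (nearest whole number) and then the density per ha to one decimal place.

N̂ = 186·150/65 = 27900/65 ≈ 429.2 → 429
Density = N̂ / area = 429 / 15 ≈ 28.60 → 28.6 per ha

density ≈ 28.6 dusky-footed woodrats per ha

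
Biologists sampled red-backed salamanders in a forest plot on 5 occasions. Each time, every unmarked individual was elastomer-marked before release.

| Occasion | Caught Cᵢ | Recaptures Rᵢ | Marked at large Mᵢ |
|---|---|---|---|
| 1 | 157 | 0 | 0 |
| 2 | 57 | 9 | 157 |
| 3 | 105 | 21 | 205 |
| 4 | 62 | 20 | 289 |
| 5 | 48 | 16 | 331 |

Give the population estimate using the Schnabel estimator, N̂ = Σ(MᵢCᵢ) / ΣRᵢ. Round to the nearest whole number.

Σ MᵢCᵢ = 0·157 + 157·57 + 205·105 + 289·62 + 331·48 = 0 + 8949 + 21525 + 17918 + 15888 = 64280
Σ Rᵢ = 0 + 9 + 21 + 20 + 16 = 66
N̂ = 64280 / 66 ≈ 973.9 → 974

N ≈ 974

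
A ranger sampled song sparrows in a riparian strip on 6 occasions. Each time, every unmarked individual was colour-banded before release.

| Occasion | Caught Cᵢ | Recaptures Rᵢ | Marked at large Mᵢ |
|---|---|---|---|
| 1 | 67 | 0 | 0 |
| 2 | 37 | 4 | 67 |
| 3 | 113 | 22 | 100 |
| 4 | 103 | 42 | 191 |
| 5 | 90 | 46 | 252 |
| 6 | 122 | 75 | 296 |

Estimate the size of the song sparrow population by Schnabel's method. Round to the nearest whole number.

Σ MᵢCᵢ = 0·67 + 67·37 + 100·113 + 191·103 + 252·90 + 296·122 = 0 + 2479 + 11300 + 19673 + 22680 + 36112 = 92244
Σ Rᵢ = 0 + 4 + 22 + 42 + 46 + 75 = 189
N̂ = 92244 / 189 ≈ 488.1 → 488

N ≈ 488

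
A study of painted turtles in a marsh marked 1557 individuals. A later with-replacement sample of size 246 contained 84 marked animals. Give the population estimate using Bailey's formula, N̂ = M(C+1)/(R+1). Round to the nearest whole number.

N̂ = 1557·(246+1)/(84+1) = 1557·247/85 = 384579/85 ≈ 4524.46 → 4524

N ≈ 4524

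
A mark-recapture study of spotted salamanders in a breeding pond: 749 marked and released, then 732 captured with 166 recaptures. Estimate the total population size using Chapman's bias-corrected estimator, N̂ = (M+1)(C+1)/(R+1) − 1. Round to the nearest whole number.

N̂ = (749+1)(732+1)/(166+1) − 1 = 750·733/167 − 1
= 549750/167 − 1 ≈ 3291.9 − 1 ≈ 3290.9 → 3291

N ≈ 3291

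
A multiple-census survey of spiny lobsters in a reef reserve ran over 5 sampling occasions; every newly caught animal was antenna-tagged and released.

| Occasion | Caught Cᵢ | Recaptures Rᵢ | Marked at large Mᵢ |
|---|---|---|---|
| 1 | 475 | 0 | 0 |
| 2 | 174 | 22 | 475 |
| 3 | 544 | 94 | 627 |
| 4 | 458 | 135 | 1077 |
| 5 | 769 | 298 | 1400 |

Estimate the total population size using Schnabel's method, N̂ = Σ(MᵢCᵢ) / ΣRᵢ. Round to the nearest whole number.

Σ MᵢCᵢ = 0·475 + 475·174 + 627·544 + 1077·458 + 1400·769 = 0 + 82650 + 341088 + 493266 + 1076600 = 1993604
Σ Rᵢ = 0 + 22 + 94 + 135 + 298 = 549
N̂ = 1993604 / 549 ≈ 3631.3 → 3631

N ≈ 3631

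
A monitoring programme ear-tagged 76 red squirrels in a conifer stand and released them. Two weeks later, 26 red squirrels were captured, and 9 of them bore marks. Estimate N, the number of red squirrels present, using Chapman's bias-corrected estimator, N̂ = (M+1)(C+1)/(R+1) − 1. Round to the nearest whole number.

N ≈ 207

N̂ = (76+1)(26+1)/(9+1) − 1 = 77·27/10 − 1
= 2079/10 − 1 ≈ 207.9 − 1 ≈ 206.9 → 207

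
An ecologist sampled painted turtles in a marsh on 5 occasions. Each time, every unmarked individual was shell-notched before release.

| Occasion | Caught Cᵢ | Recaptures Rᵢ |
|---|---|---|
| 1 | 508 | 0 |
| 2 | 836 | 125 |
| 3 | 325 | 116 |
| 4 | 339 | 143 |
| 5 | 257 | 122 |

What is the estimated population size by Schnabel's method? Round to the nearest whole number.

Marked at large before each occasion: Mᵢ = Σⱼ<ᵢ (Cⱼ − Rⱼ) → M1=0, M2=508, M3=1219, M4=1428, M5=1624
Σ MᵢCᵢ = 0·508 + 508·836 + 1219·325 + 1428·339 + 1624·257 = 0 + 424688 + 396175 + 484092 + 417368 = 1722323
Σ Rᵢ = 0 + 125 + 116 + 143 + 122 = 506
N̂ = 1722323 / 506 ≈ 3403.8 → 3404

N ≈ 3404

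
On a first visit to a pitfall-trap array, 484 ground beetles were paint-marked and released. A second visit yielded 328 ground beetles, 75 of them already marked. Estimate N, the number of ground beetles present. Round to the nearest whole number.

N ≈ 2117

N = (484 × 328) / 75 = 158752 / 75 ≈ 2116.7 → 2117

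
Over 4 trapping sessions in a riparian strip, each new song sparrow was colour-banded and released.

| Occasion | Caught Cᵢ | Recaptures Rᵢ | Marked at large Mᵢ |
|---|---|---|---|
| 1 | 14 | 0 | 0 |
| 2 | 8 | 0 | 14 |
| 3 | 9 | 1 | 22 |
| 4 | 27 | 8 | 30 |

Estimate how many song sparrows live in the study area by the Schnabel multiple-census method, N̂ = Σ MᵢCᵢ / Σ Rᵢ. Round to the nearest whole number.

Σ MᵢCᵢ = 0·14 + 14·8 + 22·9 + 30·27 = 0 + 112 + 198 + 810 = 1120
Σ Rᵢ = 0 + 0 + 1 + 8 = 9
N̂ = 1120 / 9 ≈ 124.4 → 124

N ≈ 124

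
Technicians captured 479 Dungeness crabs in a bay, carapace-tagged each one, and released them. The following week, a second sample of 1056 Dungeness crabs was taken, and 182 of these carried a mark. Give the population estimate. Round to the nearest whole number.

N ≈ 2779

The marked fraction in the recapture sample should equal the marked fraction in the population: 182/1056 = 479/N.
N = (479 × 1056) / 182 = 505824 / 182 ≈ 2779.3 → 2779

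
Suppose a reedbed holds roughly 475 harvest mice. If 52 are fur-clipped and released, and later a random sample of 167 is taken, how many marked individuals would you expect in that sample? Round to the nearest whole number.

Expected recaptures E[R] = M·C / N.
E[R] = 52 × 167 / 475 = 8684 / 475 ≈ 18.3 → 18

expected recaptures ≈ 18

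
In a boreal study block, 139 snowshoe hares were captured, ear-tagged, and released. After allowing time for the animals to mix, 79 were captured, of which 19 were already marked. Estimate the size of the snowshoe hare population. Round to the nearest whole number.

N ≈ 578

N = (139 × 79) / 19 = 10981 / 19 ≈ 577.9 → 578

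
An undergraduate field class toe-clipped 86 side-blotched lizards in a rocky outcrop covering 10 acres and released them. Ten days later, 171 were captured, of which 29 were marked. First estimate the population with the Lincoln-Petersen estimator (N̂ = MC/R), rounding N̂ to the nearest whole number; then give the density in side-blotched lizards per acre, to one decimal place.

N̂ = 86·171/29 = 14706/29 ≈ 507.1 → 507
Density = N̂ / area = 507 / 10 ≈ 50.70 → 50.7 per acre

density ≈ 50.7 side-blotched lizards per acre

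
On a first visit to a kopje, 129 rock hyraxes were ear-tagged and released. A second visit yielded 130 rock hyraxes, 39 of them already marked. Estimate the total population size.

N = 430

The marked fraction in the recapture sample should equal the marked fraction in the population: 39/130 = 129/N.
N = (129 × 130) / 39 = 16770 / 39 = 430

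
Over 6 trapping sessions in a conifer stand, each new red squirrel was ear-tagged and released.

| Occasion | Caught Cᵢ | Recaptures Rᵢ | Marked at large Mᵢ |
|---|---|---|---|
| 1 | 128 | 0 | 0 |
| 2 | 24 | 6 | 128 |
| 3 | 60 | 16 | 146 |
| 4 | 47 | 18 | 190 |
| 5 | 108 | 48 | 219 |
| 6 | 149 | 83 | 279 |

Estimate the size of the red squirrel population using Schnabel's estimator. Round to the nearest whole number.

Σ MᵢCᵢ = 0·128 + 128·24 + 146·60 + 190·47 + 219·108 + 279·149 = 0 + 3072 + 8760 + 8930 + 23652 + 41571 = 85985
Σ Rᵢ = 0 + 6 + 16 + 18 + 48 + 83 = 171
N̂ = 85985 / 171 ≈ 502.8 → 503

N ≈ 503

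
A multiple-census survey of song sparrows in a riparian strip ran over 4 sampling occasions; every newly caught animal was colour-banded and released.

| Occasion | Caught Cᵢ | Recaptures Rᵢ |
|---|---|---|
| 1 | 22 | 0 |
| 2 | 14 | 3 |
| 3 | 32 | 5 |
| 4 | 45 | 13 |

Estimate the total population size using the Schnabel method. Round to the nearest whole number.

Marked at large before each occasion: Mᵢ = Σⱼ<ᵢ (Cⱼ − Rⱼ) → M1=0, M2=22, M3=33, M4=60
Σ MᵢCᵢ = 0·22 + 22·14 + 33·32 + 60·45 = 0 + 308 + 1056 + 2700 = 4064
Σ Rᵢ = 0 + 3 + 5 + 13 = 21
N̂ = 4064 / 21 ≈ 193.5 → 194

N ≈ 194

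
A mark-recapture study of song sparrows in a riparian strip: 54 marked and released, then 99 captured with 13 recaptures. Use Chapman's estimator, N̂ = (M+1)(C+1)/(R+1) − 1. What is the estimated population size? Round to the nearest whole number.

N̂ = (54+1)(99+1)/(13+1) − 1 = 55·100/14 − 1
= 5500/14 − 1 ≈ 392.9 − 1 ≈ 391.9 → 392

N ≈ 392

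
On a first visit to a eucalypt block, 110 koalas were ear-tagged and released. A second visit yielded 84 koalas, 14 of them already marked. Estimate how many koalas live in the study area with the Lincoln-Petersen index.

N = 660

N = (110 × 84) / 14 = 9240 / 14 = 660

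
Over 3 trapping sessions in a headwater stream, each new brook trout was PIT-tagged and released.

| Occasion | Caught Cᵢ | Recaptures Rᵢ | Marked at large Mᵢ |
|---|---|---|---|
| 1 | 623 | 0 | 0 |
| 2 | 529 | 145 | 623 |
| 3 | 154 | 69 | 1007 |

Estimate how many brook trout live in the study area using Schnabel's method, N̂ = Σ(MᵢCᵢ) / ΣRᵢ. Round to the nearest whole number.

Σ MᵢCᵢ = 0·623 + 623·529 + 1007·154 = 0 + 329567 + 155078 = 484645
Σ Rᵢ = 0 + 145 + 69 = 214
N̂ = 484645 / 214 ≈ 2264.7 → 2265

N ≈ 2265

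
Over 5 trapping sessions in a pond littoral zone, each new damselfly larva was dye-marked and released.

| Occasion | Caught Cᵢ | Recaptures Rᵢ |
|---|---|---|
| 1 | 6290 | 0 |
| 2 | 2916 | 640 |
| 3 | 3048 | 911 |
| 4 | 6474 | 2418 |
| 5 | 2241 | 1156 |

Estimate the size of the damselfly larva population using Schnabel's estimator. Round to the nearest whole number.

Marked at large before each occasion: Mᵢ = Σⱼ<ᵢ (Cⱼ − Rⱼ) → M1=0, M2=6290, M3=8566, M4=10703, M5=14759
Σ MᵢCᵢ = 0·6290 + 6290·2916 + 8566·3048 + 10703·6474 + 14759·2241 = 0 + 18341640 + 26109168 + 69291222 + 33074919 = 146816949
Σ Rᵢ = 0 + 640 + 911 + 2418 + 1156 = 5125
N̂ = 146816949 / 5125 ≈ 28647.2 → 28647

N ≈ 28,647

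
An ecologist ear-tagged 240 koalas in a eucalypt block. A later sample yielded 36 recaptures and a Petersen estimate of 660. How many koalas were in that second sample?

From N = M·C/R: C = N·R / M = 660·36 / 240 = 23760 / 240 = 99.

C = 99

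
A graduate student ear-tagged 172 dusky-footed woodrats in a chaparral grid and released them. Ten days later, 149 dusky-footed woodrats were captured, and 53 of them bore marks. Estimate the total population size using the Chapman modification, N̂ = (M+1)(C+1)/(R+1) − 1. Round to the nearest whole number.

N̂ = (172+1)(149+1)/(53+1) − 1 = 173·150/54 − 1
= 25950/54 − 1 ≈ 480.6 − 1 ≈ 479.6 → 480

N ≈ 480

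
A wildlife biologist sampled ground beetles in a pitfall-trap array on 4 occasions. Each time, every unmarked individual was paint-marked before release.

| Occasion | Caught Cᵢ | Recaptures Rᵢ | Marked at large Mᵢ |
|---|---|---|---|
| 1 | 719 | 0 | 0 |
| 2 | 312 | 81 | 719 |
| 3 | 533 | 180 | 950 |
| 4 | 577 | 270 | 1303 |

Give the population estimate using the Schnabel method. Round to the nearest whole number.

Σ MᵢCᵢ = 0·719 + 719·312 + 950·533 + 1303·577 = 0 + 224328 + 506350 + 751831 = 1482509
Σ Rᵢ = 0 + 81 + 180 + 270 = 531
N̂ = 1482509 / 531 ≈ 2791.9 → 2792

N ≈ 2792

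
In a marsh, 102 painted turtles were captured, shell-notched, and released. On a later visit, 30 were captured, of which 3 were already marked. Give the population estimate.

N = 1020

The marked fraction in the recapture sample should equal the marked fraction in the population: 3/30 = 102/N.
N = (102 × 30) / 3 = 3060 / 3 = 1020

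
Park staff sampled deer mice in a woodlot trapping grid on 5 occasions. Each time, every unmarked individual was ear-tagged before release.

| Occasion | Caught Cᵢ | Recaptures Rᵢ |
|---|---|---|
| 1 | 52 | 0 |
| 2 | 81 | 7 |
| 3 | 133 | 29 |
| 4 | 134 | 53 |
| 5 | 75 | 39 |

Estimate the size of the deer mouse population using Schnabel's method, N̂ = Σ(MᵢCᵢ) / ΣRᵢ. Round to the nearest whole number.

N ≈ 587

Marked at large before each occasion: Mᵢ = Σⱼ<ᵢ (Cⱼ − Rⱼ) → M1=0, M2=52, M3=126, M4=230, M5=311
Σ MᵢCᵢ = 0·52 + 52·81 + 126·133 + 230·134 + 311·75 = 0 + 4212 + 16758 + 30820 + 23325 = 75115
Σ Rᵢ = 0 + 7 + 29 + 53 + 39 = 128
N̂ = 75115 / 128 ≈ 586.8 → 587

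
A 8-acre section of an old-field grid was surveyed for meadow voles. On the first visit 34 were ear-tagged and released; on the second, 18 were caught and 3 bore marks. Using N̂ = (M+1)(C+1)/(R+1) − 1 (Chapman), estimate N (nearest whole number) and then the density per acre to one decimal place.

N̂ = 35·19/4 − 1 = 665/4 − 1 ≈ 165.2 → 165
Density = N̂ / area = 165 / 8 ≈ 20.62 → 20.6 per acre

density ≈ 20.6 meadow voles per acre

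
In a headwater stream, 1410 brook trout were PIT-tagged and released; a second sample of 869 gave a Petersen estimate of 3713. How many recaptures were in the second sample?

R = 330

From N = M·C/R: R = M·C / N = 1410·869 / 3713 = 1225290 / 3713 = 330.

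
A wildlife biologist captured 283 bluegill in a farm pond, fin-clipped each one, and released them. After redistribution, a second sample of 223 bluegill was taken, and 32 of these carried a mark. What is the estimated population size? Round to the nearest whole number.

The marked fraction in the recapture sample should equal the marked fraction in the population: 32/223 = 283/N.
N = (283 × 223) / 32 = 63109 / 32 ≈ 1972.2 → 1972

N ≈ 1972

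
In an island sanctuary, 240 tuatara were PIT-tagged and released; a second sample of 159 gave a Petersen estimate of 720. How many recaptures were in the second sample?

From N = M·C/R: R = M·C / N = 240·159 / 720 = 38160 / 720 = 53.

R = 53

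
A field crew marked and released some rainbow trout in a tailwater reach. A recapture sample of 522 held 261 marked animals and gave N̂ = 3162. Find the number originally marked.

M = 1581

From N = M·C/R: M = N·R / C = 3162·261 / 522 = 825282 / 522 = 1581.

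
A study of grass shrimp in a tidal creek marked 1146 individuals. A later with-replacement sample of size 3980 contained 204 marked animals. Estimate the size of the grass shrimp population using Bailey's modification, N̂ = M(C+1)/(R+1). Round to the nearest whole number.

N ≈ 22,255

N̂ = 1146·(3980+1)/(204+1) = 1146·3981/205 = 4562226/205 ≈ 22254.8 → 22255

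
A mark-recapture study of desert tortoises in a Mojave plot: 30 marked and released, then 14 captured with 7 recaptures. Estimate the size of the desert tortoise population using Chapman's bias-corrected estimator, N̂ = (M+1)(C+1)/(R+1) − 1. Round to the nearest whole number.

N ≈ 57

N̂ = (30+1)(14+1)/(7+1) − 1 = 31·15/8 − 1
= 465/8 − 1 ≈ 58.1 − 1 ≈ 57.1 → 57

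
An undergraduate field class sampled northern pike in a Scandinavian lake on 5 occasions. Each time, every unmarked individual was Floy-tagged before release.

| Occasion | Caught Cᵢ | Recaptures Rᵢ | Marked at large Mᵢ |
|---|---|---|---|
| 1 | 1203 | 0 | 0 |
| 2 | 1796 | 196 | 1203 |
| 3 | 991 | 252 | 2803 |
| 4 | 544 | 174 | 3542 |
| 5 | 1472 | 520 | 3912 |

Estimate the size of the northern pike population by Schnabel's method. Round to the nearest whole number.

N ≈ 11,054

Σ MᵢCᵢ = 0·1203 + 1203·1796 + 2803·991 + 3542·544 + 3912·1472 = 0 + 2160588 + 2777773 + 1926848 + 5758464 = 12623673
Σ Rᵢ = 0 + 196 + 252 + 174 + 520 = 1142
N̂ = 12623673 / 1142 ≈ 11054.0 → 11054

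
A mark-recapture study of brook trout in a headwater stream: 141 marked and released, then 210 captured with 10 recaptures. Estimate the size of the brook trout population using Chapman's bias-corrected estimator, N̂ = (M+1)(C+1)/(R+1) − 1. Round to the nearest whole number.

N̂ = (141+1)(210+1)/(10+1) − 1 = 142·211/11 − 1
= 29962/11 − 1 ≈ 2723.8 − 1 ≈ 2722.8 → 2723

N ≈ 2723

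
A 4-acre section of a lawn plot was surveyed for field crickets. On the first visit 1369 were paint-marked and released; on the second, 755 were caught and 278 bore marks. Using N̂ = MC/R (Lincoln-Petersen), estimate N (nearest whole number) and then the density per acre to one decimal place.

N̂ = 1369·755/278 = 1033595/278 ≈ 3718.0 → 3718
Density = N̂ / area = 3718 / 4 ≈ 929.50 → 929.5 per acre

density ≈ 929.5 field crickets per acre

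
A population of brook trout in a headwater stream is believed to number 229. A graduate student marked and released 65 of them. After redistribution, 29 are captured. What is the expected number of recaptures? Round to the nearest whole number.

Expected recaptures E[R] = M·C / N.
E[R] = 65 × 29 / 229 = 1885 / 229 ≈ 8.2 → 8

expected recaptures ≈ 8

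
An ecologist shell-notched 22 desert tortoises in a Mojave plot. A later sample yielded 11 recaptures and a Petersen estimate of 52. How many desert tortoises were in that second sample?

C = 26

From N = M·C/R: C = N·R / M = 52·11 / 22 = 572 / 22 = 26.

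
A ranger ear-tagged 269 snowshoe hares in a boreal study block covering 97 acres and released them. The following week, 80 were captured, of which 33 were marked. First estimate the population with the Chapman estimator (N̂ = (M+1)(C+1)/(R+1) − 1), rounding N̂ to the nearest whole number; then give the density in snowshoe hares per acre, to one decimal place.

N̂ = 270·81/34 − 1 = 21870/34 − 1 ≈ 642.2 → 642
Density = N̂ / area = 642 / 97 ≈ 6.62 → 6.6 per acre

density ≈ 6.6 snowshoe hares per acre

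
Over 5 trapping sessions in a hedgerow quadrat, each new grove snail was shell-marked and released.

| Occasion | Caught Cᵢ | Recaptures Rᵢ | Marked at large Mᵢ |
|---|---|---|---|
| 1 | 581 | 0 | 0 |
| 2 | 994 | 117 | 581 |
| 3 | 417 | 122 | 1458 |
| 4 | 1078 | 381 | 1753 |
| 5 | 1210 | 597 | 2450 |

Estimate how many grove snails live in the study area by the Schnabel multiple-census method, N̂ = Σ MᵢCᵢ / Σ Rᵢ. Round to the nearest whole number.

N ≈ 4963

Σ MᵢCᵢ = 0·581 + 581·994 + 1458·417 + 1753·1078 + 2450·1210 = 0 + 577514 + 607986 + 1889734 + 2964500 = 6039734
Σ Rᵢ = 0 + 117 + 122 + 381 + 597 = 1217
N̂ = 6039734 / 1217 ≈ 4962.8 → 4963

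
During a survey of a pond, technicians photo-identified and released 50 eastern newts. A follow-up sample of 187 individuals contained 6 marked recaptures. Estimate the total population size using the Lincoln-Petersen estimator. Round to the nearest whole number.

The marked fraction in the recapture sample should equal the marked fraction in the population: 6/187 = 50/N.
N = (50 × 187) / 6 = 9350 / 6 ≈ 1558.3 → 1558

N ≈ 1558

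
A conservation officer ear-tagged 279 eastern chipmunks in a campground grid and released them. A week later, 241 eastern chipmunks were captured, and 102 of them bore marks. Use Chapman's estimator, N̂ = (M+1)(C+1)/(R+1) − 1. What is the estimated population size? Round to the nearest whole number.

N̂ = (279+1)(241+1)/(102+1) − 1 = 280·242/103 − 1
= 67760/103 − 1 ≈ 657.9 − 1 ≈ 656.9 → 657

N ≈ 657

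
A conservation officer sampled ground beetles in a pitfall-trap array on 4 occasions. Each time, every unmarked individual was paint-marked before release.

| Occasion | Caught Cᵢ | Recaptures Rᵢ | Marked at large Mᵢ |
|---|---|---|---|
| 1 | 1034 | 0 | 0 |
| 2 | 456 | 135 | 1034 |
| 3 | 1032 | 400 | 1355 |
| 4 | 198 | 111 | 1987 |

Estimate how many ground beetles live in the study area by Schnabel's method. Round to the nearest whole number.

N ≈ 3504

Σ MᵢCᵢ = 0·1034 + 1034·456 + 1355·1032 + 1987·198 = 0 + 471504 + 1398360 + 393426 = 2263290
Σ Rᵢ = 0 + 135 + 400 + 111 = 646
N̂ = 2263290 / 646 ≈ 3503.5 → 3504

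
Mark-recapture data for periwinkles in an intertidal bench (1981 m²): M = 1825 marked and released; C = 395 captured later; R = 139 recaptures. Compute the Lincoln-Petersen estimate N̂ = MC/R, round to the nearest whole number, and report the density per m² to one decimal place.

density ≈ 2.6 periwinkles per m²

N̂ = 1825·395/139 = 720875/139 ≈ 5186.2 → 5186
Density = N̂ / area = 5186 / 1981 ≈ 2.62 → 2.6 per m²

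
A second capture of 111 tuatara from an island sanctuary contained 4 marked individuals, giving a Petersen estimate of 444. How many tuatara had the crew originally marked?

From N = M·C/R: M = N·R / C = 444·4 / 111 = 1776 / 111 = 16.

M = 16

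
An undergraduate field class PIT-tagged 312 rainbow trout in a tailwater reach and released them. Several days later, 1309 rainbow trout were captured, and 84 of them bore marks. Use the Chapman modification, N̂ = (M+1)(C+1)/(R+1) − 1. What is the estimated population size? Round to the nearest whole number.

N̂ = (312+1)(1309+1)/(84+1) − 1 = 313·1310/85 − 1
= 410030/85 − 1 ≈ 4823.9 − 1 ≈ 4822.9 → 4823

N ≈ 4823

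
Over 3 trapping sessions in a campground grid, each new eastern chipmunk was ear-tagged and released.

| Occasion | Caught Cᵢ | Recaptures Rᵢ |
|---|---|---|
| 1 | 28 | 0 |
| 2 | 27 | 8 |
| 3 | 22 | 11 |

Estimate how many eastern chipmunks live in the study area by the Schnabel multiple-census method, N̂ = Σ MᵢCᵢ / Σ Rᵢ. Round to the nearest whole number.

Marked at large before each occasion: Mᵢ = Σⱼ<ᵢ (Cⱼ − Rⱼ) → M1=0, M2=28, M3=47
Σ MᵢCᵢ = 0·28 + 28·27 + 47·22 = 0 + 756 + 1034 = 1790
Σ Rᵢ = 0 + 8 + 11 = 19
N̂ = 1790 / 19 ≈ 94.2 → 94

N ≈ 94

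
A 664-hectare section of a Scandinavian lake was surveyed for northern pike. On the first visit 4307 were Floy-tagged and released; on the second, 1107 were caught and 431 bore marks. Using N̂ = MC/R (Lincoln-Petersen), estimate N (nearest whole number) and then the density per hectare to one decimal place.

density ≈ 16.7 northern pike per hectare

N̂ = 4307·1107/431 = 4767849/431 ≈ 11062.3 → 11062
Density = N̂ / area = 11062 / 664 ≈ 16.66 → 16.7 per hectare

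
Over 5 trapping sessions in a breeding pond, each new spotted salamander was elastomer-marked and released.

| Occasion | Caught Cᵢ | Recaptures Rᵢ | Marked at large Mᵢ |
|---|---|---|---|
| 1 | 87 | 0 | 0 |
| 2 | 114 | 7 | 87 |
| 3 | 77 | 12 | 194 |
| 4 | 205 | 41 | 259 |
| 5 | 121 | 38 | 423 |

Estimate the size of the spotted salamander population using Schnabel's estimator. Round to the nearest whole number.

N ≈ 1318

Σ MᵢCᵢ = 0·87 + 87·114 + 194·77 + 259·205 + 423·121 = 0 + 9918 + 14938 + 53095 + 51183 = 129134
Σ Rᵢ = 0 + 7 + 12 + 41 + 38 = 98
N̂ = 129134 / 98 ≈ 1317.7 → 1318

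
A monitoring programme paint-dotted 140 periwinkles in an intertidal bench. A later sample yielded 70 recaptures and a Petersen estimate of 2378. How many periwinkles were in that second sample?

C = 1189

From N = M·C/R: C = N·R / M = 2378·70 / 140 = 166460 / 140 = 1189.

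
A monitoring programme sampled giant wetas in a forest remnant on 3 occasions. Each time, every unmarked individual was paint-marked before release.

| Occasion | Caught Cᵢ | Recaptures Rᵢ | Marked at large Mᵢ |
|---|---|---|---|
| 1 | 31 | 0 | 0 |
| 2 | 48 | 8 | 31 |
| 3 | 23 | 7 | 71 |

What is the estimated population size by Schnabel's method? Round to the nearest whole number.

N ≈ 208

Σ MᵢCᵢ = 0·31 + 31·48 + 71·23 = 0 + 1488 + 1633 = 3121
Σ Rᵢ = 0 + 8 + 7 = 15
N̂ = 3121 / 15 ≈ 208.1 → 208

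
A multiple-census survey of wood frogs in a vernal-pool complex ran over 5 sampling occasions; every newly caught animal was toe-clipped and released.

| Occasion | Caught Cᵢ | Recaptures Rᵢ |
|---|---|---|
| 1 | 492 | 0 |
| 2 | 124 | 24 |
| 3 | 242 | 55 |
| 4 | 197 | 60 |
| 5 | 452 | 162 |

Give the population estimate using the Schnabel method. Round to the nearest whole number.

N ≈ 2564

Marked at large before each occasion: Mᵢ = Σⱼ<ᵢ (Cⱼ − Rⱼ) → M1=0, M2=492, M3=592, M4=779, M5=916
Σ MᵢCᵢ = 0·492 + 492·124 + 592·242 + 779·197 + 916·452 = 0 + 61008 + 143264 + 153463 + 414032 = 771767
Σ Rᵢ = 0 + 24 + 55 + 60 + 162 = 301
N̂ = 771767 / 301 ≈ 2564.0 → 2564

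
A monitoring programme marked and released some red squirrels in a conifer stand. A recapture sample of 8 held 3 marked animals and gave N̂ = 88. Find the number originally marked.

M = 33

From N = M·C/R: M = N·R / C = 88·3 / 8 = 264 / 8 = 33.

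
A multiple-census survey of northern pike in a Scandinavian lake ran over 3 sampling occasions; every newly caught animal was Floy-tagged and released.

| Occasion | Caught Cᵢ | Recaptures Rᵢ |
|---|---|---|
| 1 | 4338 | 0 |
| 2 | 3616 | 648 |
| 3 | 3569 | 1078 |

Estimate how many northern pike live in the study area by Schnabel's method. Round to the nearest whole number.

Marked at large before each occasion: Mᵢ = Σⱼ<ᵢ (Cⱼ − Rⱼ) → M1=0, M2=4338, M3=7306
Σ MᵢCᵢ = 0·4338 + 4338·3616 + 7306·3569 = 0 + 15686208 + 26075114 = 41761322
Σ Rᵢ = 0 + 648 + 1078 = 1726
N̂ = 41761322 / 1726 ≈ 24195.4 → 24195

N ≈ 24,195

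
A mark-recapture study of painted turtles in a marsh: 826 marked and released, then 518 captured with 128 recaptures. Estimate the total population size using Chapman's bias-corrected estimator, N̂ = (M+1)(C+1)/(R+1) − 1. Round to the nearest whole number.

N̂ = (826+1)(518+1)/(128+1) − 1 = 827·519/129 − 1
= 429213/129 − 1 ≈ 3327.2 − 1 ≈ 3326.2 → 3326

N ≈ 3326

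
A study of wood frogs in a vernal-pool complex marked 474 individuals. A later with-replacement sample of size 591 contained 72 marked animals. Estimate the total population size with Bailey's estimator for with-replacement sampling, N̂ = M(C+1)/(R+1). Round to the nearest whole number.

N ≈ 3844

N̂ = 474·(591+1)/(72+1) = 474·592/73 = 280608/73 ≈ 3843.9 → 3844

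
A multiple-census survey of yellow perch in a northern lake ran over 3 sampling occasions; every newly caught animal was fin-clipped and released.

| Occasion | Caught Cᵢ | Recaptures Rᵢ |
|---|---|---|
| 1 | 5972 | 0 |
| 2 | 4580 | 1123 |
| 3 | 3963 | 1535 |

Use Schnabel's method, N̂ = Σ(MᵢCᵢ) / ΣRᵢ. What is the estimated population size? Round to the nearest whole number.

N ≈ 24,349

Marked at large before each occasion: Mᵢ = Σⱼ<ᵢ (Cⱼ − Rⱼ) → M1=0, M2=5972, M3=9429
Σ MᵢCᵢ = 0·5972 + 5972·4580 + 9429·3963 = 0 + 27351760 + 37367127 = 64718887
Σ Rᵢ = 0 + 1123 + 1535 = 2658
N̂ = 64718887 / 2658 ≈ 24348.7 → 24349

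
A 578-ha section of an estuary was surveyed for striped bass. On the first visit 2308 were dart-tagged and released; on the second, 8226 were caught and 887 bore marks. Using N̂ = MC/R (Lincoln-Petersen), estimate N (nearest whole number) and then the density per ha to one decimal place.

N̂ = 2308·8226/887 = 18985608/887 ≈ 21404.3 → 21404
Density = N̂ / area = 21404 / 578 ≈ 37.03 → 37.0 per ha

density ≈ 37.0 striped bass per ha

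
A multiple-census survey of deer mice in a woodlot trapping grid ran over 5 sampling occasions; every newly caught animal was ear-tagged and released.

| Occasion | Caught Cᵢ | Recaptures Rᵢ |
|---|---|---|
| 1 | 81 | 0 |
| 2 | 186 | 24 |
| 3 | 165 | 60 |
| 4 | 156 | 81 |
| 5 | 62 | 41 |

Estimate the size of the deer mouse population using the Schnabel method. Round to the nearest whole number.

Marked at large before each occasion: Mᵢ = Σⱼ<ᵢ (Cⱼ − Rⱼ) → M1=0, M2=81, M3=243, M4=348, M5=423
Σ MᵢCᵢ = 0·81 + 81·186 + 243·165 + 348·156 + 423·62 = 0 + 15066 + 40095 + 54288 + 26226 = 135675
Σ Rᵢ = 0 + 24 + 60 + 81 + 41 = 206
N̂ = 135675 / 206 ≈ 658.6 → 659

N ≈ 659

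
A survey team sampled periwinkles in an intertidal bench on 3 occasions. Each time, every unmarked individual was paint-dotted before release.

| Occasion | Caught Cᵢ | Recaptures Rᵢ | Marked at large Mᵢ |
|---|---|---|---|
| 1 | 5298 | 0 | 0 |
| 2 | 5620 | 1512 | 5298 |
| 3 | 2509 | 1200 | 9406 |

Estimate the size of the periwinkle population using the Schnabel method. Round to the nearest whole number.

N ≈ 19,681

Σ MᵢCᵢ = 0·5298 + 5298·5620 + 9406·2509 = 0 + 29774760 + 23599654 = 53374414
Σ Rᵢ = 0 + 1512 + 1200 = 2712
N̂ = 53374414 / 2712 ≈ 19680.8 → 19681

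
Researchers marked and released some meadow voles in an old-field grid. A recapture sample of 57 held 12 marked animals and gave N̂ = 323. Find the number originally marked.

From N = M·C/R: M = N·R / C = 323·12 / 57 = 3876 / 57 = 68.

M = 68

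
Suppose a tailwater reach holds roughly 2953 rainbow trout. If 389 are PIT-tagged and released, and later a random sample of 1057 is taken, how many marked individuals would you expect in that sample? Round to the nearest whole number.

Expected recaptures E[R] = M·C / N.
E[R] = 389 × 1057 / 2953 = 411173 / 2953 ≈ 139.2 → 139

expected recaptures ≈ 139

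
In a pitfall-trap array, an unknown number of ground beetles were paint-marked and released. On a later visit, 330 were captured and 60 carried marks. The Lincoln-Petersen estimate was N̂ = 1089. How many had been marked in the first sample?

From N = M·C/R: M = N·R / C = 1089·60 / 330 = 65340 / 330 = 198.

M = 198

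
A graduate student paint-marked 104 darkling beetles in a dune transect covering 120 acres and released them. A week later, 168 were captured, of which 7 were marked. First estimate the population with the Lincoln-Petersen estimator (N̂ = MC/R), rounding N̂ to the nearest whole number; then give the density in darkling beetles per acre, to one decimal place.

N̂ = 104·168/7 = 17472/7 = 2496
Density = N̂ / area = 2496 / 120 ≈ 20.80 → 20.8 per acre

density ≈ 20.8 darkling beetles per acre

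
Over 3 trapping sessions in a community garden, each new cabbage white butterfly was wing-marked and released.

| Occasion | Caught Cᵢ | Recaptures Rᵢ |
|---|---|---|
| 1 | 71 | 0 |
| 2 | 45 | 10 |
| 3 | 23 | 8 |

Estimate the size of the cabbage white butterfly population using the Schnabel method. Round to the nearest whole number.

Marked at large before each occasion: Mᵢ = Σⱼ<ᵢ (Cⱼ − Rⱼ) → M1=0, M2=71, M3=106
Σ MᵢCᵢ = 0·71 + 71·45 + 106·23 = 0 + 3195 + 2438 = 5633
Σ Rᵢ = 0 + 10 + 8 = 18
N̂ = 5633 / 18 ≈ 312.9 → 313

N ≈ 313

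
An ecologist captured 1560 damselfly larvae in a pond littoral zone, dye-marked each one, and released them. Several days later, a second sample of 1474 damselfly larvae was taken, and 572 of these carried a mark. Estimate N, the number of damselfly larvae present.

N = 4020

If marked individuals mix randomly, R/C ≈ M/N, giving N ≈ M·C/R.
N = (1560 × 1474) / 572 = 2299440 / 572 = 4020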